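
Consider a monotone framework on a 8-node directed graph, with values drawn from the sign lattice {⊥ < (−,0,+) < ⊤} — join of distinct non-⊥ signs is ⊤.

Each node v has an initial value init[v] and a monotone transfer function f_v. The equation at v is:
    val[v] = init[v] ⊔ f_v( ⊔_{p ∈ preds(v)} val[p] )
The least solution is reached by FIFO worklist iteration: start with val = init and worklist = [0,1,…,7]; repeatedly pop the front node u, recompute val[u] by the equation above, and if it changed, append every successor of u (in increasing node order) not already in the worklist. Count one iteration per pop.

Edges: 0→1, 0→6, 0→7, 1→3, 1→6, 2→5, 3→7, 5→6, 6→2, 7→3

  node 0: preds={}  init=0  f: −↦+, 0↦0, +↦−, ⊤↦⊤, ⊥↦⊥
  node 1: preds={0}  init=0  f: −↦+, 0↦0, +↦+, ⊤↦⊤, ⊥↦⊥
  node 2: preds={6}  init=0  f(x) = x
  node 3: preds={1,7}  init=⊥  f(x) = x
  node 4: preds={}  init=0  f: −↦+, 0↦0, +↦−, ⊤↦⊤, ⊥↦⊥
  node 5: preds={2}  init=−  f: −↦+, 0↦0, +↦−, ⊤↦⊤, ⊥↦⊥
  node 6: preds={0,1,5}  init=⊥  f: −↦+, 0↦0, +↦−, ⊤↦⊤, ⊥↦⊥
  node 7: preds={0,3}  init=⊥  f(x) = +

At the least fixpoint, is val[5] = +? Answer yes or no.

no

Iteration log — 12 steps:
  step 1. node 0  ⊔preds=⊥  new=0  stable
  step 2. node 1  ⊔preds=0  new=0  stable
  step 3. node 2  ⊔preds=⊥  new=0  stable
  step 4. node 3  ⊔preds=0  new=0  old=⊥  +wl: 
  step 5. node 4  ⊔preds=⊥  new=0  stable
  step 6. node 5  ⊔preds=0  new=⊤  old=−  +wl: 
  step 7. node 6  ⊔preds=⊤  new=⊤  old=⊥  +wl: 2
  step 8. node 7  ⊔preds=0  new=+  old=⊥  +wl: 3
  step 9. node 2  ⊔preds=⊤  new=⊤  old=0  +wl: 5
  step 10. node 3  ⊔preds=⊤  new=⊤  old=0  +wl: 7
  step 11. node 5  ⊔preds=⊤  new=⊤  stable
  step 12. node 7  ⊔preds=⊤  new=+  stable

Least fixpoint reached:
  node 0: 0
  node 1: 0
  node 2: ⊤
  node 3: ⊤
  node 4: 0
  node 5: ⊤
  node 6: ⊤
  node 7: +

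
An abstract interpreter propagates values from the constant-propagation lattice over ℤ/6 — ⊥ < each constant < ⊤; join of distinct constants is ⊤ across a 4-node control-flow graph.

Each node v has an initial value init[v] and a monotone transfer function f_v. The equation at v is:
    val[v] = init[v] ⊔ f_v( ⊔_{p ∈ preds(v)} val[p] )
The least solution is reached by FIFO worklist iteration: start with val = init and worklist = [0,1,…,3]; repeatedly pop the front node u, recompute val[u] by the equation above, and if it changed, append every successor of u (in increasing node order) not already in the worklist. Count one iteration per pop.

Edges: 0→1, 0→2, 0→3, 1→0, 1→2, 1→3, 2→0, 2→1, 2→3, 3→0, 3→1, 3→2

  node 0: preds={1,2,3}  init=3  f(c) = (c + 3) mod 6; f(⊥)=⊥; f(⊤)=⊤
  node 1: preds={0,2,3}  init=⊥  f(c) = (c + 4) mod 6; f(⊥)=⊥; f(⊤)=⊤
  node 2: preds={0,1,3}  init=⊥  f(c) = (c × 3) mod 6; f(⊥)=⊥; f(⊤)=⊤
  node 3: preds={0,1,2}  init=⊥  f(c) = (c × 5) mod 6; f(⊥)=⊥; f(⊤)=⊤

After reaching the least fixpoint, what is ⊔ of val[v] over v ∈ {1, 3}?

Trace (9 dequeues):
  [1] u=0 | in ⊥ | out 3 | ==
  [2] u=1 | in 3 | out 1 | prev ⊥ | push {0}
  [3] u=2 | in ⊤ | out ⊤ | prev ⊥ | push {1}
  [4] u=3 | in ⊤ | out ⊤ | prev ⊥ | push {2}
  [5] u=0 | in ⊤ | out ⊤ | prev 3 | push {3}
  [6] u=1 | in ⊤ | out ⊤ | prev 1 | push {0}
  [7] u=2 | in ⊤ | out ⊤ | ==
  [8] u=3 | in ⊤ | out ⊤ | ==
  [9] u=0 | in ⊤ | out ⊤ | ==

Converged values:
  [0] ⊤
  [1] ⊤
  [2] ⊤
  [3] ⊤

⊤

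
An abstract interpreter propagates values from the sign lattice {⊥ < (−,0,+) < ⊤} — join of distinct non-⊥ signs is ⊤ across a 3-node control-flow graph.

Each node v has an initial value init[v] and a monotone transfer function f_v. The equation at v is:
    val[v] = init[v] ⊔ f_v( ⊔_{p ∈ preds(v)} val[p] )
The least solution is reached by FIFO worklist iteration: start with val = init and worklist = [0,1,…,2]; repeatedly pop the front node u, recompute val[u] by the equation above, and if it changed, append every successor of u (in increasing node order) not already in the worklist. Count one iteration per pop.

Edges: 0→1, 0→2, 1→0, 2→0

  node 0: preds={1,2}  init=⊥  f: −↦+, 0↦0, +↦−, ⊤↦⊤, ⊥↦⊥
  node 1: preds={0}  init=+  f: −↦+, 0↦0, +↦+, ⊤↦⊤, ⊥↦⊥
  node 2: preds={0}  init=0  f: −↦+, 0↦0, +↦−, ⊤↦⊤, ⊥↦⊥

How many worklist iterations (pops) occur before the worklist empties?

4

Trace (4 dequeues):
  [1] u=0 | in ⊤ | out ⊤ | prev ⊥ | push {}
  [2] u=1 | in ⊤ | out ⊤ | prev + | push {0}
  [3] u=2 | in ⊤ | out ⊤ | prev 0 | push {}
  [4] u=0 | in ⊤ | out ⊤ | ==

Converged values:
  [0] ⊤
  [1] ⊤
  [2] ⊤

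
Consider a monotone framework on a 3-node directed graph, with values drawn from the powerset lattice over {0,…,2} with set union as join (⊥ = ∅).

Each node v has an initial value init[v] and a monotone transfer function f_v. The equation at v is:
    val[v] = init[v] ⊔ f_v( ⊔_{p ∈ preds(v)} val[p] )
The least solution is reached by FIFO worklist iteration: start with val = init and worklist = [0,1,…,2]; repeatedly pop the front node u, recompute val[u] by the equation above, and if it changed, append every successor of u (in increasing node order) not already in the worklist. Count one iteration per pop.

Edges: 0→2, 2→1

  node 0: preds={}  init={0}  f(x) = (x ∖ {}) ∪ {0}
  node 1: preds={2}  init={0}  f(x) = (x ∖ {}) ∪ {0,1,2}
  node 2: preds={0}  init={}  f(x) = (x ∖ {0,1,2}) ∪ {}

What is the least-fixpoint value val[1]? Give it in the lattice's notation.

{0,1,2}

Worklist (3 pops):
  #1 pop 0: in={} → {0} (no change)
  #2 pop 1: in={} → {0,1,2} (was {0}); enqueue []
  #3 pop 2: in={0} → {} (no change)

Fixpoint:
  val[0] = {0}
  val[1] = {0,1,2}
  val[2] = {}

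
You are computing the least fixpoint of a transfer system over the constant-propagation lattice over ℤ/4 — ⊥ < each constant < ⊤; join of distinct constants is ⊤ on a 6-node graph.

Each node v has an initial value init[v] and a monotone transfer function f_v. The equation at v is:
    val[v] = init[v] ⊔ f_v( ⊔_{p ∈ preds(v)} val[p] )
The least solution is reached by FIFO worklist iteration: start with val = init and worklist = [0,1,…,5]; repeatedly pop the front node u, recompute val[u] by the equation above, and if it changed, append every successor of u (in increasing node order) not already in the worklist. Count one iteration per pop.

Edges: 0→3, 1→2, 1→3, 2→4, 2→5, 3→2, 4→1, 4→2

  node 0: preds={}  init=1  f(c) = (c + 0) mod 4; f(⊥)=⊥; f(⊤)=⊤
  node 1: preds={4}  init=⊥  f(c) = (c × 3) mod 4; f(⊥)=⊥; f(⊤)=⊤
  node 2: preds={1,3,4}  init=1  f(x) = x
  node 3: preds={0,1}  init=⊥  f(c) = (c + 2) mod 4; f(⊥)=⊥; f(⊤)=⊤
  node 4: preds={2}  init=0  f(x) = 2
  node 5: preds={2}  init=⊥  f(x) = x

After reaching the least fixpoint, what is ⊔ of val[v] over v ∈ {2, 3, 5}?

Worklist (10 pops):
  #1 pop 0: in=⊥ → 1 (no change)
  #2 pop 1: in=0 → 0 (was ⊥); enqueue []
  #3 pop 2: in=0 → ⊤ (was 1); enqueue []
  #4 pop 3: in=⊤ → ⊤ (was ⊥); enqueue [2]
  #5 pop 4: in=⊤ → ⊤ (was 0); enqueue [1]
  #6 pop 5: in=⊤ → ⊤ (was ⊥); enqueue []
  #7 pop 2: in=⊤ → ⊤ (no change)
  #8 pop 1: in=⊤ → ⊤ (was 0); enqueue [2,3]
  #9 pop 2: in=⊤ → ⊤ (no change)
  #10 pop 3: in=⊤ → ⊤ (no change)

Fixpoint:
  val[0] = 1
  val[1] = ⊤
  val[2] = ⊤
  val[3] = ⊤
  val[4] = ⊤
  val[5] = ⊤

⊤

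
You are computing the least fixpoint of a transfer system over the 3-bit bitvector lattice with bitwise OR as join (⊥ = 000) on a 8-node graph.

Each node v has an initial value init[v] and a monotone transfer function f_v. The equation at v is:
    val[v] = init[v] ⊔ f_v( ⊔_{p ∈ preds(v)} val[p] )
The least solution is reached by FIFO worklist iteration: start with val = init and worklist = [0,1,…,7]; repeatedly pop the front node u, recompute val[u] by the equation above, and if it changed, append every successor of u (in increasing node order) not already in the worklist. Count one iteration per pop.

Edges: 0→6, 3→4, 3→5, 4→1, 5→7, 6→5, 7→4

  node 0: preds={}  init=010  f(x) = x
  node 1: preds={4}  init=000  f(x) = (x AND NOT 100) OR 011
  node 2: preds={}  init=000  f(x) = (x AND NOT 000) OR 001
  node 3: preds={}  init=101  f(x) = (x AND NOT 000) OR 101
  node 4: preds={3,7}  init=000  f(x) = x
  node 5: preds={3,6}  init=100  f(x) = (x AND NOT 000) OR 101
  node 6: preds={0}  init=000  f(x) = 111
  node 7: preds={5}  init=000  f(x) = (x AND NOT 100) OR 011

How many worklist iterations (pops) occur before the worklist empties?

13

Worklist (13 pops):
  #1 pop 0: in=000 → 010 (no change)
  #2 pop 1: in=000 → 011 (was 000); enqueue []
  #3 pop 2: in=000 → 001 (was 000); enqueue []
  #4 pop 3: in=000 → 101 (no change)
  #5 pop 4: in=101 → 101 (was 000); enqueue [1]
  #6 pop 5: in=101 → 101 (was 100); enqueue []
  #7 pop 6: in=010 → 111 (was 000); enqueue [5]
  #8 pop 7: in=101 → 011 (was 000); enqueue [4]
  #9 pop 1: in=101 → 011 (no change)
  #10 pop 5: in=111 → 111 (was 101); enqueue [7]
  #11 pop 4: in=111 → 111 (was 101); enqueue [1]
  #12 pop 7: in=111 → 011 (no change)
  #13 pop 1: in=111 → 011 (no change)

Fixpoint:
  val[0] = 010
  val[1] = 011
  val[2] = 001
  val[3] = 101
  val[4] = 111
  val[5] = 111
  val[6] = 111
  val[7] = 011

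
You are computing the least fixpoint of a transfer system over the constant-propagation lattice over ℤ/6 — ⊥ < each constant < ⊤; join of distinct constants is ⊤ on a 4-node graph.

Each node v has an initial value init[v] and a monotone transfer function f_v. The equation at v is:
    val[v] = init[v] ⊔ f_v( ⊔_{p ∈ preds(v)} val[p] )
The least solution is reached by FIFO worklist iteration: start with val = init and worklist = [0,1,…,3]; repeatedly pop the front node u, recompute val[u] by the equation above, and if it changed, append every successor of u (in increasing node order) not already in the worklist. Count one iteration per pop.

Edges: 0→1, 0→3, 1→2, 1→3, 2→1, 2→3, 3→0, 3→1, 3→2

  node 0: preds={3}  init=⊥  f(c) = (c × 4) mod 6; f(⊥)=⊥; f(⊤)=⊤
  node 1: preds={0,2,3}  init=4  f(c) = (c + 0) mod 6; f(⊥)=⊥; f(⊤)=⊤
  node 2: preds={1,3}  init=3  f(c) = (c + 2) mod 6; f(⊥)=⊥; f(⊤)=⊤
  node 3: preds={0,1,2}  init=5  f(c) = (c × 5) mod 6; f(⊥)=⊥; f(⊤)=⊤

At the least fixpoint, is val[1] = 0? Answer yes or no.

Trace (9 dequeues):
  [1] u=0 | in 5 | out 2 | prev ⊥ | push {}
  [2] u=1 | in ⊤ | out ⊤ | prev 4 | push {}
  [3] u=2 | in ⊤ | out ⊤ | prev 3 | push {1}
  [4] u=3 | in ⊤ | out ⊤ | prev 5 | push {0,2}
  [5] u=1 | in ⊤ | out ⊤ | ==
  [6] u=0 | in ⊤ | out ⊤ | prev 2 | push {1,3}
  [7] u=2 | in ⊤ | out ⊤ | ==
  [8] u=1 | in ⊤ | out ⊤ | ==
  [9] u=3 | in ⊤ | out ⊤ | ==

Converged values:
  [0] ⊤
  [1] ⊤
  [2] ⊤
  [3] ⊤

no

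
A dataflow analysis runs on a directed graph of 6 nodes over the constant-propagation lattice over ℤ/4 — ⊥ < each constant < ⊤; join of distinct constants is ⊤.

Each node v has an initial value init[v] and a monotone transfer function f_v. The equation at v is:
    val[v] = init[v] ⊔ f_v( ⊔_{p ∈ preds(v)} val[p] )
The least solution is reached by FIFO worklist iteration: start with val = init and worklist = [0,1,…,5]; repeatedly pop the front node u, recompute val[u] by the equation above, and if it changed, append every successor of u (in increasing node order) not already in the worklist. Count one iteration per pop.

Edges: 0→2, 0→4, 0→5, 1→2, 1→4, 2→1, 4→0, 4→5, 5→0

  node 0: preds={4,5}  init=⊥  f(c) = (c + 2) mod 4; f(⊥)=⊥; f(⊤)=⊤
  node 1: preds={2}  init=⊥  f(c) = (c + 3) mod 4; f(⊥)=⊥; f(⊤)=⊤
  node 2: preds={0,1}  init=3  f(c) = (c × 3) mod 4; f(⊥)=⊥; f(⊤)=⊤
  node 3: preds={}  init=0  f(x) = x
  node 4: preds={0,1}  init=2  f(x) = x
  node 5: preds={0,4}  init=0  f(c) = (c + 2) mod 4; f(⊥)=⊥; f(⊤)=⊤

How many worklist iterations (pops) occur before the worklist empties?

10

Trace (10 dequeues):
  [1] u=0 | in ⊤ | out ⊤ | prev ⊥ | push {}
  [2] u=1 | in 3 | out 2 | prev ⊥ | push {}
  [3] u=2 | in ⊤ | out ⊤ | prev 3 | push {1}
  [4] u=3 | in ⊥ | out 0 | ==
  [5] u=4 | in ⊤ | out ⊤ | prev 2 | push {0}
  [6] u=5 | in ⊤ | out ⊤ | prev 0 | push {}
  [7] u=1 | in ⊤ | out ⊤ | prev 2 | push {2,4}
  [8] u=0 | in ⊤ | out ⊤ | ==
  [9] u=2 | in ⊤ | out ⊤ | ==
  [10] u=4 | in ⊤ | out ⊤ | ==

Converged values:
  [0] ⊤
  [1] ⊤
  [2] ⊤
  [3] 0
  [4] ⊤
  [5] ⊤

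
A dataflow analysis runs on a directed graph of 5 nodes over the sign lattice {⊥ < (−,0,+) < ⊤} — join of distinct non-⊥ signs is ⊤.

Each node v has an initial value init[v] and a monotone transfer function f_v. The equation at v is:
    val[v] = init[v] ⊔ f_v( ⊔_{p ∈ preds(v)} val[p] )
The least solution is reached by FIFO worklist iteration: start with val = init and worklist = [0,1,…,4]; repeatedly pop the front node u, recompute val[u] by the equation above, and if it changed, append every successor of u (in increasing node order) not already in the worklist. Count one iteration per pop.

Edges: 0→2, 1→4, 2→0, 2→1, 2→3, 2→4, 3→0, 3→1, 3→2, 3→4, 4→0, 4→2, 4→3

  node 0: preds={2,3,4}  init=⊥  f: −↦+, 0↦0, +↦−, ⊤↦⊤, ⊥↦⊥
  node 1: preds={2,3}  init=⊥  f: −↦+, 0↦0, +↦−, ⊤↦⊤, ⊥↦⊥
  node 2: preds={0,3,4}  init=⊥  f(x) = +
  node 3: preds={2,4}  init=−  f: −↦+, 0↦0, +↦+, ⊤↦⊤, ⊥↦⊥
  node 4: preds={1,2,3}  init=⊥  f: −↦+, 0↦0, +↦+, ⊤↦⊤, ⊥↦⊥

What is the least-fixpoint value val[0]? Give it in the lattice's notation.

Trace (10 dequeues):
  [1] u=0 | in − | out + | prev ⊥ | push {}
  [2] u=1 | in − | out + | prev ⊥ | push {}
  [3] u=2 | in ⊤ | out + | prev ⊥ | push {0,1}
  [4] u=3 | in + | out ⊤ | prev − | push {2}
  [5] u=4 | in ⊤ | out ⊤ | prev ⊥ | push {3}
  [6] u=0 | in ⊤ | out ⊤ | prev + | push {}
  [7] u=1 | in ⊤ | out ⊤ | prev + | push {4}
  [8] u=2 | in ⊤ | out + | ==
  [9] u=3 | in ⊤ | out ⊤ | ==
  [10] u=4 | in ⊤ | out ⊤ | ==

Converged values:
  [0] ⊤
  [1] ⊤
  [2] +
  [3] ⊤
  [4] ⊤

⊤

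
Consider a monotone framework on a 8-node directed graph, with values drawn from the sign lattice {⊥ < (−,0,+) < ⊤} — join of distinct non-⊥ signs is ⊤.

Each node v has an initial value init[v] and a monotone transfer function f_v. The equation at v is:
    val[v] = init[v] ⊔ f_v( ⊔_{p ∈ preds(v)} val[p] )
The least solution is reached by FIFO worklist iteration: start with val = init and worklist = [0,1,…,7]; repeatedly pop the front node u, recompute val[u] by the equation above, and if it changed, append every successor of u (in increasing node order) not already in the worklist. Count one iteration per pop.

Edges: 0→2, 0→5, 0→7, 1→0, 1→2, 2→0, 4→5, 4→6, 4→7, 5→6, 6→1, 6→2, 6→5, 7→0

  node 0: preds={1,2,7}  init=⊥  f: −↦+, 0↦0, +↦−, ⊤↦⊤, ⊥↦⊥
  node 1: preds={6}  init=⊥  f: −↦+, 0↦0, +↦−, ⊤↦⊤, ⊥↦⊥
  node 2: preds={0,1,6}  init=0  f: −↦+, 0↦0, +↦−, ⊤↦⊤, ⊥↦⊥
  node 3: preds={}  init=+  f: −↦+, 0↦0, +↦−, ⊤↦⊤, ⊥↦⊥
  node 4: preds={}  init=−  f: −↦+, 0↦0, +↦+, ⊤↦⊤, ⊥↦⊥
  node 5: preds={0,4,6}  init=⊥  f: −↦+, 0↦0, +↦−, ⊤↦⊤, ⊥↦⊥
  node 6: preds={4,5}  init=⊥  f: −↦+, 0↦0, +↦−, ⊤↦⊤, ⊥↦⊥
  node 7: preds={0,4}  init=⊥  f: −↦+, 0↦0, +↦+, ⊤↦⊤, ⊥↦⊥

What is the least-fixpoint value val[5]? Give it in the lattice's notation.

Iteration log — 15 steps:
  step 1. node 0  ⊔preds=0  new=0  old=⊥  +wl: 
  step 2. node 1  ⊔preds=⊥  new=⊥  stable
  step 3. node 2  ⊔preds=0  new=0  stable
  step 4. node 3  ⊔preds=⊥  new=+  stable
  step 5. node 4  ⊔preds=⊥  new=−  stable
  step 6. node 5  ⊔preds=⊤  new=⊤  old=⊥  +wl: 
  step 7. node 6  ⊔preds=⊤  new=⊤  old=⊥  +wl: 1,2,5
  step 8. node 7  ⊔preds=⊤  new=⊤  old=⊥  +wl: 0
  step 9. node 1  ⊔preds=⊤  new=⊤  old=⊥  +wl: 
  step 10. node 2  ⊔preds=⊤  new=⊤  old=0  +wl: 
  step 11. node 5  ⊔preds=⊤  new=⊤  stable
  step 12. node 0  ⊔preds=⊤  new=⊤  old=0  +wl: 2,5,7
  step 13. node 2  ⊔preds=⊤  new=⊤  stable
  step 14. node 5  ⊔preds=⊤  new=⊤  stable
  step 15. node 7  ⊔preds=⊤  new=⊤  stable

Least fixpoint reached:
  node 0: ⊤
  node 1: ⊤
  node 2: ⊤
  node 3: +
  node 4: −
  node 5: ⊤
  node 6: ⊤
  node 7: ⊤

⊤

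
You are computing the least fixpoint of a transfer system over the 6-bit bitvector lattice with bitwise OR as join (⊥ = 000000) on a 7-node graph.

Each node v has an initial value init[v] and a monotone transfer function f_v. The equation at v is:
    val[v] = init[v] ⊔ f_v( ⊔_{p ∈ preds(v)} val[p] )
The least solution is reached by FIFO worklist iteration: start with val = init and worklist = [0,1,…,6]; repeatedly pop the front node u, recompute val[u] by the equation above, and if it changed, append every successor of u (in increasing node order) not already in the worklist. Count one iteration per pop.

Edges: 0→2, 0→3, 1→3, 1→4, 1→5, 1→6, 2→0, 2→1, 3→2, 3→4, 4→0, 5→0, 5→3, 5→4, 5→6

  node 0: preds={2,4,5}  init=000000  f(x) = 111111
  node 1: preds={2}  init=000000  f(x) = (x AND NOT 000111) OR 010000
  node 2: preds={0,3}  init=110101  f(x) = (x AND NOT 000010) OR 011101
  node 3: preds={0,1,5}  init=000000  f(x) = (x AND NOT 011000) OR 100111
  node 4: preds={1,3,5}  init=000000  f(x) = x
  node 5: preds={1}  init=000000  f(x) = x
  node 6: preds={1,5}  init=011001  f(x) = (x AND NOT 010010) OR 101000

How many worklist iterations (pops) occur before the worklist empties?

Trace (17 dequeues):
  [1] u=0 | in 110101 | out 111111 | prev 000000 | push {}
  [2] u=1 | in 110101 | out 110000 | prev 000000 | push {}
  [3] u=2 | in 111111 | out 111101 | prev 110101 | push {0,1}
  [4] u=3 | in 111111 | out 100111 | prev 000000 | push {2}
  [5] u=4 | in 110111 | out 110111 | prev 000000 | push {}
  [6] u=5 | in 110000 | out 110000 | prev 000000 | push {3,4}
  [7] u=6 | in 110000 | out 111001 | prev 011001 | push {}
  [8] u=0 | in 111111 | out 111111 | ==
  [9] u=1 | in 111101 | out 111000 | prev 110000 | push {5,6}
  [10] u=2 | in 111111 | out 111101 | ==
  [11] u=3 | in 111111 | out 100111 | ==
  [12] u=4 | in 111111 | out 111111 | prev 110111 | push {0}
  [13] u=5 | in 111000 | out 111000 | prev 110000 | push {3,4}
  [14] u=6 | in 111000 | out 111001 | ==
  [15] u=0 | in 111111 | out 111111 | ==
  [16] u=3 | in 111111 | out 100111 | ==
  [17] u=4 | in 111111 | out 111111 | ==

Converged values:
  [0] 111111
  [1] 111000
  [2] 111101
  [3] 100111
  [4] 111111
  [5] 111000
  [6] 111001

17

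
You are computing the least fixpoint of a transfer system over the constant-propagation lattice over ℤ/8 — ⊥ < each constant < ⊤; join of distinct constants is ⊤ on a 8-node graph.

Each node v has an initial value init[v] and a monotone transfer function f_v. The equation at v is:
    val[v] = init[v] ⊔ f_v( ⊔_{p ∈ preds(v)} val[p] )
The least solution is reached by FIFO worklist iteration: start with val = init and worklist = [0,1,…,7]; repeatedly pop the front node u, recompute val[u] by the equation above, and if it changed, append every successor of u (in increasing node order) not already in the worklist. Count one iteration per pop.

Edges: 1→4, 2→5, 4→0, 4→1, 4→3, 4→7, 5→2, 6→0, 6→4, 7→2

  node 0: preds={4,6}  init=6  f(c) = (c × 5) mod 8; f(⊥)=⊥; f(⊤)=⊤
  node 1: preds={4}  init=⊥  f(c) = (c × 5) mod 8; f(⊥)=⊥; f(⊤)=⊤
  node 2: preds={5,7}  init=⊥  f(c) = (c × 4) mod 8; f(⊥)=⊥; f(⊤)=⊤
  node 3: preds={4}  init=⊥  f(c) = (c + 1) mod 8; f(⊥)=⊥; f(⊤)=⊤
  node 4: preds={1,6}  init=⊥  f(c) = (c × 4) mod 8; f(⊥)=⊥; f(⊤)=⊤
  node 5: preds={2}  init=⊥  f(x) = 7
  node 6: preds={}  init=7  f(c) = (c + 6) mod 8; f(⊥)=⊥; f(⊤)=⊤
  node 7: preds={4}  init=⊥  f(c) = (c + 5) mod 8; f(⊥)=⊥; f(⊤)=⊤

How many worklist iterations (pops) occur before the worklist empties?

Worklist (20 pops):
  #1 pop 0: in=7 → ⊤ (was 6); enqueue []
  #2 pop 1: in=⊥ → ⊥ (no change)
  #3 pop 2: in=⊥ → ⊥ (no change)
  #4 pop 3: in=⊥ → ⊥ (no change)
  #5 pop 4: in=7 → 4 (was ⊥); enqueue [0,1,3]
  #6 pop 5: in=⊥ → 7 (was ⊥); enqueue [2]
  #7 pop 6: in=⊥ → 7 (no change)
  #8 pop 7: in=4 → 1 (was ⊥); enqueue []
  #9 pop 0: in=⊤ → ⊤ (no change)
  #10 pop 1: in=4 → 4 (was ⊥); enqueue [4]
  #11 pop 3: in=4 → 5 (was ⊥); enqueue []
  #12 pop 2: in=⊤ → ⊤ (was ⊥); enqueue [5]
  #13 pop 4: in=⊤ → ⊤ (was 4); enqueue [0,1,3,7]
  #14 pop 5: in=⊤ → 7 (no change)
  #15 pop 0: in=⊤ → ⊤ (no change)
  #16 pop 1: in=⊤ → ⊤ (was 4); enqueue [4]
  #17 pop 3: in=⊤ → ⊤ (was 5); enqueue []
  #18 pop 7: in=⊤ → ⊤ (was 1); enqueue [2]
  #19 pop 4: in=⊤ → ⊤ (no change)
  #20 pop 2: in=⊤ → ⊤ (no change)

Fixpoint:
  val[0] = ⊤
  val[1] = ⊤
  val[2] = ⊤
  val[3] = ⊤
  val[4] = ⊤
  val[5] = 7
  val[6] = 7
  val[7] = ⊤

20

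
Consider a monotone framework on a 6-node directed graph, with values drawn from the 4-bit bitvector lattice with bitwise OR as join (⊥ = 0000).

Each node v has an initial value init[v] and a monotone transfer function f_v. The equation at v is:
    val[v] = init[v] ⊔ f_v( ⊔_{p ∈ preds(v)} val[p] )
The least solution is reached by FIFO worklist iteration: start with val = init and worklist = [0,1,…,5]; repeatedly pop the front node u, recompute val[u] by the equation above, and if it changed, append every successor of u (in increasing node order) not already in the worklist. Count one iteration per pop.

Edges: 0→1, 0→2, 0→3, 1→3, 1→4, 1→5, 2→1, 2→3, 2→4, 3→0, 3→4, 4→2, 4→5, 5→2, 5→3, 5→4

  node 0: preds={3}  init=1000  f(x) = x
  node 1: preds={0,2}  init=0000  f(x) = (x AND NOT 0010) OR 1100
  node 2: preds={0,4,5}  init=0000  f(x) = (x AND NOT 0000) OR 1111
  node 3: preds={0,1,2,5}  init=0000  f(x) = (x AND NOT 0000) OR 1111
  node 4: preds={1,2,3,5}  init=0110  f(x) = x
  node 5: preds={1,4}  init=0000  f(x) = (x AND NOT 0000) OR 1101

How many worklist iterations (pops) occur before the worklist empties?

Worklist (13 pops):
  #1 pop 0: in=0000 → 1000 (no change)
  #2 pop 1: in=1000 → 1100 (was 0000); enqueue []
  #3 pop 2: in=1110 → 1111 (was 0000); enqueue [1]
  #4 pop 3: in=1111 → 1111 (was 0000); enqueue [0]
  #5 pop 4: in=1111 → 1111 (was 0110); enqueue [2]
  #6 pop 5: in=1111 → 1111 (was 0000); enqueue [3,4]
  #7 pop 1: in=1111 → 1101 (was 1100); enqueue [5]
  #8 pop 0: in=1111 → 1111 (was 1000); enqueue [1]
  #9 pop 2: in=1111 → 1111 (no change)
  #10 pop 3: in=1111 → 1111 (no change)
  #11 pop 4: in=1111 → 1111 (no change)
  #12 pop 5: in=1111 → 1111 (no change)
  #13 pop 1: in=1111 → 1101 (no change)

Fixpoint:
  val[0] = 1111
  val[1] = 1101
  val[2] = 1111
  val[3] = 1111
  val[4] = 1111
  val[5] = 1111

13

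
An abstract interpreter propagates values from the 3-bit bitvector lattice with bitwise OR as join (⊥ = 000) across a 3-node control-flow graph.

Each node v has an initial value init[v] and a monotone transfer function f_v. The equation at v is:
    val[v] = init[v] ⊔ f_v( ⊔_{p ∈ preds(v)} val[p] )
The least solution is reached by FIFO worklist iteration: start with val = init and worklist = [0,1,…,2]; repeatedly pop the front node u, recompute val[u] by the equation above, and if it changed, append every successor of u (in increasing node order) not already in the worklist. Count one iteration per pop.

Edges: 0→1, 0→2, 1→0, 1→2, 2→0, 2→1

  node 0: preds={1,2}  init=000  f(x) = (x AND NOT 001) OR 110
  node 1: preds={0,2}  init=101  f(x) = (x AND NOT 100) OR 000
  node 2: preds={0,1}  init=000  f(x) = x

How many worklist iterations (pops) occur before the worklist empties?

5

Trace (5 dequeues):
  [1] u=0 | in 101 | out 110 | prev 000 | push {}
  [2] u=1 | in 110 | out 111 | prev 101 | push {0}
  [3] u=2 | in 111 | out 111 | prev 000 | push {1}
  [4] u=0 | in 111 | out 110 | ==
  [5] u=1 | in 111 | out 111 | ==

Converged values:
  [0] 110
  [1] 111
  [2] 111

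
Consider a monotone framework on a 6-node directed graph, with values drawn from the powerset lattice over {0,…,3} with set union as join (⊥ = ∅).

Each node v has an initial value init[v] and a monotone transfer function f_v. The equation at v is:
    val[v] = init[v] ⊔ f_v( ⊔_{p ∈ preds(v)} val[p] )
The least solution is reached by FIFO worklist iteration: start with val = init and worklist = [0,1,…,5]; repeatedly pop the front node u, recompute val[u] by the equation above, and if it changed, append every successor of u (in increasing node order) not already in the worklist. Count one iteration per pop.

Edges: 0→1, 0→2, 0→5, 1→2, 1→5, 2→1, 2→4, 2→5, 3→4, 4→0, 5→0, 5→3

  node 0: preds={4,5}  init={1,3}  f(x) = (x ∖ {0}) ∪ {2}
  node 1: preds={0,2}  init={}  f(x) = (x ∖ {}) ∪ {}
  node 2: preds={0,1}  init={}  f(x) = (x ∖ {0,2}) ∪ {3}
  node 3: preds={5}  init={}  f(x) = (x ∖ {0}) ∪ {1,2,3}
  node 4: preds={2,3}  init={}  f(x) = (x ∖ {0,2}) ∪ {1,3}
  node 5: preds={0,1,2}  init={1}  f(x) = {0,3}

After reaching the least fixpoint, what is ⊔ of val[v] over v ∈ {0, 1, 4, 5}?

Iteration log — 9 steps:
  step 1. node 0  ⊔preds={1}  new={1,2,3}  old={1,3}  +wl: 
  step 2. node 1  ⊔preds={1,2,3}  new={1,2,3}  old={}  +wl: 
  step 3. node 2  ⊔preds={1,2,3}  new={1,3}  old={}  +wl: 1
  step 4. node 3  ⊔preds={1}  new={1,2,3}  old={}  +wl: 
  step 5. node 4  ⊔preds={1,2,3}  new={1,3}  old={}  +wl: 0
  step 6. node 5  ⊔preds={1,2,3}  new={0,1,3}  old={1}  +wl: 3
  step 7. node 1  ⊔preds={1,2,3}  new={1,2,3}  stable
  step 8. node 0  ⊔preds={0,1,3}  new={1,2,3}  stable
  step 9. node 3  ⊔preds={0,1,3}  new={1,2,3}  stable

Least fixpoint reached:
  node 0: {1,2,3}
  node 1: {1,2,3}
  node 2: {1,3}
  node 3: {1,2,3}
  node 4: {1,3}
  node 5: {0,1,3}

{0,1,2,3}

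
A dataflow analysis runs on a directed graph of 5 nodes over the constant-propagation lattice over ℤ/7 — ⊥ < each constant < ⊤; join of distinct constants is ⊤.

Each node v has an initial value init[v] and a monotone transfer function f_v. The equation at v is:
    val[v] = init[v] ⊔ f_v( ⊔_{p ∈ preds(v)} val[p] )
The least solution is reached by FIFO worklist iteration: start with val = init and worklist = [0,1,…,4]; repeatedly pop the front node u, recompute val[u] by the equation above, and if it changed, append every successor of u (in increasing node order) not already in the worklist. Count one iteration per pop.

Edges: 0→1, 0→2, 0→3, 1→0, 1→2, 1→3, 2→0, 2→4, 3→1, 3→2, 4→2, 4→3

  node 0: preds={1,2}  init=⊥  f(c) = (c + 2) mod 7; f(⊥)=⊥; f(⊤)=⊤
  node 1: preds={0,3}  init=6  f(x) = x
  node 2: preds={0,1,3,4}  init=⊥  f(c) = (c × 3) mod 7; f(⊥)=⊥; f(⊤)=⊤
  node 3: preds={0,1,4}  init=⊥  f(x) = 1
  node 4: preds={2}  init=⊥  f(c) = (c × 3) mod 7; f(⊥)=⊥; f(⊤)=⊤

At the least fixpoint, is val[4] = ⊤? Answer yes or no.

yes

Worklist (9 pops):
  #1 pop 0: in=6 → 1 (was ⊥); enqueue []
  #2 pop 1: in=1 → ⊤ (was 6); enqueue [0]
  #3 pop 2: in=⊤ → ⊤ (was ⊥); enqueue []
  #4 pop 3: in=⊤ → 1 (was ⊥); enqueue [1,2]
  #5 pop 4: in=⊤ → ⊤ (was ⊥); enqueue [3]
  #6 pop 0: in=⊤ → ⊤ (was 1); enqueue []
  #7 pop 1: in=⊤ → ⊤ (no change)
  #8 pop 2: in=⊤ → ⊤ (no change)
  #9 pop 3: in=⊤ → 1 (no change)

Fixpoint:
  val[0] = ⊤
  val[1] = ⊤
  val[2] = ⊤
  val[3] = 1
  val[4] = ⊤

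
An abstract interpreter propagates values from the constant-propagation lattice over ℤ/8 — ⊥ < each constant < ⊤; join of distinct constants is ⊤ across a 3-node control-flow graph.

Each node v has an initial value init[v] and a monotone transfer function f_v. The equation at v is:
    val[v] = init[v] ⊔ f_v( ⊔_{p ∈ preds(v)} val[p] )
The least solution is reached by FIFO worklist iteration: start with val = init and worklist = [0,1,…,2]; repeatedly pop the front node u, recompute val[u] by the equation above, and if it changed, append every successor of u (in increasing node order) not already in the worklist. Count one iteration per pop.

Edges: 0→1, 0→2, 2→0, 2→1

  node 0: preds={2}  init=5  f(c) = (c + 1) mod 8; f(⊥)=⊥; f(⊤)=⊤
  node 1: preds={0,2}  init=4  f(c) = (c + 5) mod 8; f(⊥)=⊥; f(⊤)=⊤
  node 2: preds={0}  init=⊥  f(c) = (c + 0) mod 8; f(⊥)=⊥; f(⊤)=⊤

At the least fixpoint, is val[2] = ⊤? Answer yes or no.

yes

Worklist (8 pops):
  #1 pop 0: in=⊥ → 5 (no change)
  #2 pop 1: in=5 → ⊤ (was 4); enqueue []
  #3 pop 2: in=5 → 5 (was ⊥); enqueue [0,1]
  #4 pop 0: in=5 → ⊤ (was 5); enqueue [2]
  #5 pop 1: in=⊤ → ⊤ (no change)
  #6 pop 2: in=⊤ → ⊤ (was 5); enqueue [0,1]
  #7 pop 0: in=⊤ → ⊤ (no change)
  #8 pop 1: in=⊤ → ⊤ (no change)

Fixpoint:
  val[0] = ⊤
  val[1] = ⊤
  val[2] = ⊤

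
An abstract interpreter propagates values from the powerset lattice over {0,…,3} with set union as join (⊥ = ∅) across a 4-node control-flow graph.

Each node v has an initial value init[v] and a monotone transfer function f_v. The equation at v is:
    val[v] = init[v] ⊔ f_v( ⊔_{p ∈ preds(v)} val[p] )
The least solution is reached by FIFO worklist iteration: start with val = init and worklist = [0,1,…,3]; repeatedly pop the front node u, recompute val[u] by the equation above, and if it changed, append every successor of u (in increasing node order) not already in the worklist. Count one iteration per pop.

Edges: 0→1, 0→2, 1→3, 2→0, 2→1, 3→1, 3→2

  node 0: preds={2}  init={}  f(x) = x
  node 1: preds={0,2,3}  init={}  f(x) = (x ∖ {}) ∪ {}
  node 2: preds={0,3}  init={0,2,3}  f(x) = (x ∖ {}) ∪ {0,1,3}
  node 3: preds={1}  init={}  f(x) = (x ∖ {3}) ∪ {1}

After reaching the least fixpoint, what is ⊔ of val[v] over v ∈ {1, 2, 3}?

Trace (8 dequeues):
  [1] u=0 | in {0,2,3} | out {0,2,3} | prev {} | push {}
  [2] u=1 | in {0,2,3} | out {0,2,3} | prev {} | push {}
  [3] u=2 | in {0,2,3} | out {0,1,2,3} | prev {0,2,3} | push {0,1}
  [4] u=3 | in {0,2,3} | out {0,1,2} | prev {} | push {2}
  [5] u=0 | in {0,1,2,3} | out {0,1,2,3} | prev {0,2,3} | push {}
  [6] u=1 | in {0,1,2,3} | out {0,1,2,3} | prev {0,2,3} | push {3}
  [7] u=2 | in {0,1,2,3} | out {0,1,2,3} | ==
  [8] u=3 | in {0,1,2,3} | out {0,1,2} | ==

Converged values:
  [0] {0,1,2,3}
  [1] {0,1,2,3}
  [2] {0,1,2,3}
  [3] {0,1,2}

{0,1,2,3}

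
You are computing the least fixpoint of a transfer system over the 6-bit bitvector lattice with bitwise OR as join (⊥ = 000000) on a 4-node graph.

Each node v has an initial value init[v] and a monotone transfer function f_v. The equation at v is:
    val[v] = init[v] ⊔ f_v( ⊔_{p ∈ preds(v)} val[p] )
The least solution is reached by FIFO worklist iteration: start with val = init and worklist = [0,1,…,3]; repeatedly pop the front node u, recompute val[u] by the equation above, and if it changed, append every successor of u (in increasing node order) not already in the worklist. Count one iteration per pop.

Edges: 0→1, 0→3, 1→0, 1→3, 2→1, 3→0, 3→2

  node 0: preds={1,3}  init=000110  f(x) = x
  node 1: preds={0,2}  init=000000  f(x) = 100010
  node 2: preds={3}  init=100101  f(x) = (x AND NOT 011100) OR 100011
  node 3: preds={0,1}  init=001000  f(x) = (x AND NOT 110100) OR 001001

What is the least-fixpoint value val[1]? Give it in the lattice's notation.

Trace (8 dequeues):
  [1] u=0 | in 001000 | out 001110 | prev 000110 | push {}
  [2] u=1 | in 101111 | out 100010 | prev 000000 | push {0}
  [3] u=2 | in 001000 | out 100111 | prev 100101 | push {1}
  [4] u=3 | in 101110 | out 001011 | prev 001000 | push {2}
  [5] u=0 | in 101011 | out 101111 | prev 001110 | push {3}
  [6] u=1 | in 101111 | out 100010 | ==
  [7] u=2 | in 001011 | out 100111 | ==
  [8] u=3 | in 101111 | out 001011 | ==

Converged values:
  [0] 101111
  [1] 100010
  [2] 100111
  [3] 001011

100010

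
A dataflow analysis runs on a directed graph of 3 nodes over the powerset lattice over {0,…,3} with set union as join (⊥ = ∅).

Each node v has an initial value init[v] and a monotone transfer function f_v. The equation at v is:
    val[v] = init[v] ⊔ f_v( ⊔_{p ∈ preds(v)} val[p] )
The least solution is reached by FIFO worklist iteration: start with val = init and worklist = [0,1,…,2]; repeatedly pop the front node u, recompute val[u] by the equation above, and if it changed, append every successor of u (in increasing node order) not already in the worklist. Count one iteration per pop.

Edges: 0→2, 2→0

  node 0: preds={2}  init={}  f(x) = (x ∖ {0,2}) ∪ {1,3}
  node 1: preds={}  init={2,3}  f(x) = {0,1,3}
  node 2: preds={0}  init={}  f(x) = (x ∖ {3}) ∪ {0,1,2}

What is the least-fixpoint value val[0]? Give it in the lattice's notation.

Worklist (4 pops):
  #1 pop 0: in={} → {1,3} (was {}); enqueue []
  #2 pop 1: in={} → {0,1,2,3} (was {2,3}); enqueue []
  #3 pop 2: in={1,3} → {0,1,2} (was {}); enqueue [0]
  #4 pop 0: in={0,1,2} → {1,3} (no change)

Fixpoint:
  val[0] = {1,3}
  val[1] = {0,1,2,3}
  val[2] = {0,1,2}

{1,3}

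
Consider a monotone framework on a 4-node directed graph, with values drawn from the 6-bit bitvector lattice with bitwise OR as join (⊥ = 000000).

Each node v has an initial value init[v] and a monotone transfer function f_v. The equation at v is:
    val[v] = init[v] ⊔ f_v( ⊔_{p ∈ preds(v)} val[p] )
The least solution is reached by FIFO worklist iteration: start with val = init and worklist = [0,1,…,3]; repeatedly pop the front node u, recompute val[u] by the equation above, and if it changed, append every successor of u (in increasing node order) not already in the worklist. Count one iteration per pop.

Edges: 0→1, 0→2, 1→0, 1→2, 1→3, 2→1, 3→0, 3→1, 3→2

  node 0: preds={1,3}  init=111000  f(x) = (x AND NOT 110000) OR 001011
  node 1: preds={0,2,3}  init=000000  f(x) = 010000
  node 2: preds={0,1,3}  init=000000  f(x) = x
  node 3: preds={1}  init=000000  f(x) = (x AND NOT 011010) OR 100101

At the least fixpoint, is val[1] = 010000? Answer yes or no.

Worklist (8 pops):
  #1 pop 0: in=000000 → 111011 (was 111000); enqueue []
  #2 pop 1: in=111011 → 010000 (was 000000); enqueue [0]
  #3 pop 2: in=111011 → 111011 (was 000000); enqueue [1]
  #4 pop 3: in=010000 → 100101 (was 000000); enqueue [2]
  #5 pop 0: in=110101 → 111111 (was 111011); enqueue []
  #6 pop 1: in=111111 → 010000 (no change)
  #7 pop 2: in=111111 → 111111 (was 111011); enqueue [1]
  #8 pop 1: in=111111 → 010000 (no change)

Fixpoint:
  val[0] = 111111
  val[1] = 010000
  val[2] = 111111
  val[3] = 100101

yes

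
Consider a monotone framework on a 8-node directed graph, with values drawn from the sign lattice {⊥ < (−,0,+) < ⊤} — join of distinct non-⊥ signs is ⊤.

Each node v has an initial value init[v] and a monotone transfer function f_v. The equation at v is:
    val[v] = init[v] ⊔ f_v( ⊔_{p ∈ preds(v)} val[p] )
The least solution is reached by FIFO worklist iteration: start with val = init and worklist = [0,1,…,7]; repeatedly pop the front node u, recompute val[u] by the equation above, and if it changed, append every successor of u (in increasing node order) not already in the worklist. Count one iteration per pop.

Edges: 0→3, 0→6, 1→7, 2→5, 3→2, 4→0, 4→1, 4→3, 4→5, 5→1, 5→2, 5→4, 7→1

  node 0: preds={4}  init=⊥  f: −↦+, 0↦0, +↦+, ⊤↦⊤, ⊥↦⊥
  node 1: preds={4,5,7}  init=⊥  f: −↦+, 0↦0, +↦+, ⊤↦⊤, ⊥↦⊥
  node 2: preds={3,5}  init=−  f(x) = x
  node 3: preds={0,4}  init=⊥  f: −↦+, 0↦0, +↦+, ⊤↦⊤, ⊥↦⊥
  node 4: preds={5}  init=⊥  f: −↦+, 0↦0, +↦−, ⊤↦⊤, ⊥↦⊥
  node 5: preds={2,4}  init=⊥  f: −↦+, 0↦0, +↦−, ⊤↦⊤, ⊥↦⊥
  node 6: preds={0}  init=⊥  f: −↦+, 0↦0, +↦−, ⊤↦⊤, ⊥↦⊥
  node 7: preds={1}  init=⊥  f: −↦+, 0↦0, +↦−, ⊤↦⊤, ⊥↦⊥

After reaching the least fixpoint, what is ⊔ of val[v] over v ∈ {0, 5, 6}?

Worklist (25 pops):
  #1 pop 0: in=⊥ → ⊥ (no change)
  #2 pop 1: in=⊥ → ⊥ (no change)
  #3 pop 2: in=⊥ → − (no change)
  #4 pop 3: in=⊥ → ⊥ (no change)
  #5 pop 4: in=⊥ → ⊥ (no change)
  #6 pop 5: in=− → + (was ⊥); enqueue [1,2,4]
  #7 pop 6: in=⊥ → ⊥ (no change)
  #8 pop 7: in=⊥ → ⊥ (no change)
  #9 pop 1: in=+ → + (was ⊥); enqueue [7]
  #10 pop 2: in=+ → ⊤ (was −); enqueue [5]
  #11 pop 4: in=+ → − (was ⊥); enqueue [0,1,3]
  #12 pop 7: in=+ → − (was ⊥); enqueue []
  #13 pop 5: in=⊤ → ⊤ (was +); enqueue [2,4]
  #14 pop 0: in=− → + (was ⊥); enqueue [6]
  #15 pop 1: in=⊤ → ⊤ (was +); enqueue [7]
  #16 pop 3: in=⊤ → ⊤ (was ⊥); enqueue []
  #17 pop 2: in=⊤ → ⊤ (no change)
  #18 pop 4: in=⊤ → ⊤ (was −); enqueue [0,1,3,5]
  #19 pop 6: in=+ → − (was ⊥); enqueue []
  #20 pop 7: in=⊤ → ⊤ (was −); enqueue []
  #21 pop 0: in=⊤ → ⊤ (was +); enqueue [6]
  #22 pop 1: in=⊤ → ⊤ (no change)
  #23 pop 3: in=⊤ → ⊤ (no change)
  #24 pop 5: in=⊤ → ⊤ (no change)
  #25 pop 6: in=⊤ → ⊤ (was −); enqueue []

Fixpoint:
  val[0] = ⊤
  val[1] = ⊤
  val[2] = ⊤
  val[3] = ⊤
  val[4] = ⊤
  val[5] = ⊤
  val[6] = ⊤
  val[7] = ⊤

⊤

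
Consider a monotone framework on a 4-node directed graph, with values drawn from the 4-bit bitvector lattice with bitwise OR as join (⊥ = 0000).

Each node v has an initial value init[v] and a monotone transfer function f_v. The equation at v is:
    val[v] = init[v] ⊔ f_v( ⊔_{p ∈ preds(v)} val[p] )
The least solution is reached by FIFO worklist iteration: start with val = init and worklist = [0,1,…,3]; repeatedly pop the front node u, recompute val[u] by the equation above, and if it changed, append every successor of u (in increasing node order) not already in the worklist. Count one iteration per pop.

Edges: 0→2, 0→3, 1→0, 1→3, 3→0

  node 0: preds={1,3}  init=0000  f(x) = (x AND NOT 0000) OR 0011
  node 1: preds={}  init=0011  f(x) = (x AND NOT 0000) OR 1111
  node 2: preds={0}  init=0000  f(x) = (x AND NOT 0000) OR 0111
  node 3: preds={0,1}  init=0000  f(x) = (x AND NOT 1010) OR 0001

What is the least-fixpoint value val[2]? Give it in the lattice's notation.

1111

Trace (7 dequeues):
  [1] u=0 | in 0011 | out 0011 | prev 0000 | push {}
  [2] u=1 | in 0000 | out 1111 | prev 0011 | push {0}
  [3] u=2 | in 0011 | out 0111 | prev 0000 | push {}
  [4] u=3 | in 1111 | out 0101 | prev 0000 | push {}
  [5] u=0 | in 1111 | out 1111 | prev 0011 | push {2,3}
  [6] u=2 | in 1111 | out 1111 | prev 0111 | push {}
  [7] u=3 | in 1111 | out 0101 | ==

Converged values:
  [0] 1111
  [1] 1111
  [2] 1111
  [3] 0101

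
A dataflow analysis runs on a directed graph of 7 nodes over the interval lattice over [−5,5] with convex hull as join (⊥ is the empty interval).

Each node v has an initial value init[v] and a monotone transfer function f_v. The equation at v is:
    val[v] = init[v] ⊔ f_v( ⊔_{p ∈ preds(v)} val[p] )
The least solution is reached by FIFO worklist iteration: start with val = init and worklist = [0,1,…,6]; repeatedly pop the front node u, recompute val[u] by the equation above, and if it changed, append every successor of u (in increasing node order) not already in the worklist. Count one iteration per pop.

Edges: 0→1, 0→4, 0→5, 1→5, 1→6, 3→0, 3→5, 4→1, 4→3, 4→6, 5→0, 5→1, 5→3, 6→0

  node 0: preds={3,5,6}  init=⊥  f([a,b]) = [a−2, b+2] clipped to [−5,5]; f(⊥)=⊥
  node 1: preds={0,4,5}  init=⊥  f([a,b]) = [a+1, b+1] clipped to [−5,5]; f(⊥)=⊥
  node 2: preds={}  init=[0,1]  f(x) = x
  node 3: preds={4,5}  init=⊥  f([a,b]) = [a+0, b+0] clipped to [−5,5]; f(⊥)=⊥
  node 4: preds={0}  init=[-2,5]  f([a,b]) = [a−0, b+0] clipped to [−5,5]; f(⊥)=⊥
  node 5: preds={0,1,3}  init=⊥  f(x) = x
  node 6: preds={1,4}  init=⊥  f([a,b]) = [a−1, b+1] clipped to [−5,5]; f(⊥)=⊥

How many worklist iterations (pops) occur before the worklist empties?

17

Iteration log — 17 steps:
  step 1. node 0  ⊔preds=⊥  new=⊥  stable
  step 2. node 1  ⊔preds=[-2,5]  new=[-1,5]  old=⊥  +wl: 
  step 3. node 2  ⊔preds=⊥  new=[0,1]  stable
  step 4. node 3  ⊔preds=[-2,5]  new=[-2,5]  old=⊥  +wl: 0
  step 5. node 4  ⊔preds=⊥  new=[-2,5]  stable
  step 6. node 5  ⊔preds=[-2,5]  new=[-2,5]  old=⊥  +wl: 1,3
  step 7. node 6  ⊔preds=[-2,5]  new=[-3,5]  old=⊥  +wl: 
  step 8. node 0  ⊔preds=[-3,5]  new=[-5,5]  old=⊥  +wl: 4,5
  step 9. node 1  ⊔preds=[-5,5]  new=[-4,5]  old=[-1,5]  +wl: 6
  step 10. node 3  ⊔preds=[-2,5]  new=[-2,5]  stable
  step 11. node 4  ⊔preds=[-5,5]  new=[-5,5]  old=[-2,5]  +wl: 1,3
  step 12. node 5  ⊔preds=[-5,5]  new=[-5,5]  old=[-2,5]  +wl: 0
  step 13. node 6  ⊔preds=[-5,5]  new=[-5,5]  old=[-3,5]  +wl: 
  step 14. node 1  ⊔preds=[-5,5]  new=[-4,5]  stable
  step 15. node 3  ⊔preds=[-5,5]  new=[-5,5]  old=[-2,5]  +wl: 5
  step 16. node 0  ⊔preds=[-5,5]  new=[-5,5]  stable
  step 17. node 5  ⊔preds=[-5,5]  new=[-5,5]  stable

Least fixpoint reached:
  node 0: [-5,5]
  node 1: [-4,5]
  node 2: [0,1]
  node 3: [-5,5]
  node 4: [-5,5]
  node 5: [-5,5]
  node 6: [-5,5]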